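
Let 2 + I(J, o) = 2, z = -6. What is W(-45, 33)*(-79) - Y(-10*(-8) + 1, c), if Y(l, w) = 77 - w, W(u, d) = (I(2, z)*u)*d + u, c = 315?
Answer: 3793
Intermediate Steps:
I(J, o) = 0 (I(J, o) = -2 + 2 = 0)
W(u, d) = u (W(u, d) = (0*u)*d + u = 0*d + u = 0 + u = u)
W(-45, 33)*(-79) - Y(-10*(-8) + 1, c) = -45*(-79) - (77 - 1*315) = 3555 - (77 - 315) = 3555 - 1*(-238) = 3555 + 238 = 3793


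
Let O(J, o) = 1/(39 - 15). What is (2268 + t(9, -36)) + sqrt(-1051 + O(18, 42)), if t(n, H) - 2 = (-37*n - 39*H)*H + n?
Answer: -36277 + I*sqrt(151338)/12 ≈ -36277.0 + 32.418*I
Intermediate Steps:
O(J, o) = 1/24
t(n, H) = 2 + n + H*(-39*H - 37*n) (t(n, H) = 2 + ((-37*n - 39*H)*H + n) = 2 + ((-39*H - 37*n)*H + n) = 2 + (H*(-39*H - 37*n) + n) = 2 + (n + H*(-39*H - 37*n)) = 2 + n + H*(-39*H - 37*n))
(2268 + t(9, -36)) + sqrt(-1051 + O(18, 42)) = (2268 + (2 + 9 - 39*(-36)**2 - 37*(-36)*9)) + sqrt(-1051 + 1/24) = (2268 + (2 + 9 - 39*1296 + 11988)) + sqrt(-25223/24) = (2268 + (2 + 9 - 50544 + 11988)) + I*sqrt(151338)/12 = (2268 - 38545) + I*sqrt(151338)/12 = -36277 + I*sqrt(151338)/12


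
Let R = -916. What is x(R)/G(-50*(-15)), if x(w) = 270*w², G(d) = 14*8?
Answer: 14159070/7 ≈ 2.0227e+6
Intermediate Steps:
G(d) = 112
x(R)/G(-50*(-15)) = (270*(-916)²)/112 = (270*839056)*(1/112) = 226545120*(1/112) = 14159070/7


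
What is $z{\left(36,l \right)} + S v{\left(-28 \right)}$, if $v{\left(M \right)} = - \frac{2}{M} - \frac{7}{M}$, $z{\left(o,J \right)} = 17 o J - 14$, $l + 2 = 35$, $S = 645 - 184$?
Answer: $\frac{569245}{28} \approx 20330.0$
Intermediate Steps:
$S = 461$ ($S = 645 - 184 = 461$)
$l = 33$ ($l = -2 + 35 = 33$)
$z{\left(o,J \right)} = -14 + 17 J o$ ($z{\left(o,J \right)} = 17 J o - 14 = -14 + 17 J o$)
$v{\left(M \right)} = - \frac{9}{M}$
$z{\left(36,l \right)} + S v{\left(-28 \right)} = \left(-14 + 17 \cdot 33 \cdot 36\right) + 461 \left(- \frac{9}{-28}\right) = \left(-14 + 20196\right) + 461 \left(\left(-9\right) \left(- \frac{1}{28}\right)\right) = 20182 + 461 \cdot \frac{9}{28} = 20182 + \frac{4149}{28} = \frac{569245}{28}$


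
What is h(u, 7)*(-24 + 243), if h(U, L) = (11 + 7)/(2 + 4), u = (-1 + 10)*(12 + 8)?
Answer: 657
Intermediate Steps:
u = 180 (u = 9*20 = 180)
h(U, L) = 3 (h(U, L) = 18/6 = 18*(⅙) = 3)
h(u, 7)*(-24 + 243) = 3*(-24 + 243) = 3*219 = 657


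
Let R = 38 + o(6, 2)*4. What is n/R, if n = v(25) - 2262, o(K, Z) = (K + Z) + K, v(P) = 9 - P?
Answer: -1139/47 ≈ -24.234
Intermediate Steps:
o(K, Z) = Z + 2*K
n = -2278 (n = (9 - 1*25) - 2262 = (9 - 25) - 2262 = -16 - 2262 = -2278)
R = 94 (R = 38 + (2 + 2*6)*4 = 38 + (2 + 12)*4 = 38 + 14*4 = 38 + 56 = 94)
n/R = -2278/94 = -2278*1/94 = -1139/47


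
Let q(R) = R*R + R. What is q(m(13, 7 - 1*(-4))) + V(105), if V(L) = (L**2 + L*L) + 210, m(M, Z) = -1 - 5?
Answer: 22290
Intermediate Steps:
m(M, Z) = -6
q(R) = R + R**2 (q(R) = R**2 + R = R + R**2)
V(L) = 210 + 2*L**2 (V(L) = (L**2 + L**2) + 210 = 2*L**2 + 210 = 210 + 2*L**2)
q(m(13, 7 - 1*(-4))) + V(105) = -6*(1 - 6) + (210 + 2*105**2) = -6*(-5) + (210 + 2*11025) = 30 + (210 + 22050) = 30 + 22260 = 22290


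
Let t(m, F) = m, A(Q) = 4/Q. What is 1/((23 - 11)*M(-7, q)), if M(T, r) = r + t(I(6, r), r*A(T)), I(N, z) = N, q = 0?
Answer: 1/72 ≈ 0.013889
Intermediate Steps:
M(T, r) = 6 + r (M(T, r) = r + 6 = 6 + r)
1/((23 - 11)*M(-7, q)) = 1/((23 - 11)*(6 + 0)) = 1/(12*6) = 1/72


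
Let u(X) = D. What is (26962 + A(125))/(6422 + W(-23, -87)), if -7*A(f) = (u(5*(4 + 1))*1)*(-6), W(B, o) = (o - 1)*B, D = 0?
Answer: 13481/4223 ≈ 3.1923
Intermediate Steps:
u(X) = 0
W(B, o) = B*(-1 + o) (W(B, o) = (-1 + o)*B = B*(-1 + o))
A(f) = 0 (A(f) = -0*1*(-6)/7 = -0*(-6) = -1/7*0 = 0)
(26962 + A(125))/(6422 + W(-23, -87)) = (26962 + 0)/(6422 - 23*(-1 - 87)) = 26962/(6422 - 23*(-88)) = 26962/(6422 + 2024) = 26962/8446 = 26962*(1/8446) = 13481/4223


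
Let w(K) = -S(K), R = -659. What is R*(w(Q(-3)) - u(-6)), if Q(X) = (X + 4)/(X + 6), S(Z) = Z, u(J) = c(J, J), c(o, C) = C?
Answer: -11203/3 ≈ -3734.3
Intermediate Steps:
u(J) = J
Q(X) = (4 + X)/(6 + X)
w(K) = -K
R*(w(Q(-3)) - u(-6)) = -659*(-(4 - 3)/(6 - 3) - 1*(-6)) = -659*(-1/3 + 6) = -659*17/3 = -11203/3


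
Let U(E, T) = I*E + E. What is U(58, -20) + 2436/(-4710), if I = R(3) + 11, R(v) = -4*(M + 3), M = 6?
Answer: -1093126/785 ≈ -1392.5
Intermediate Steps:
R(v) = -36 (R(v) = -4*(6 + 3) = -4*9 = -36)
I = -25 (I = -36 + 11 = -25)
U(E, T) = -24*E (U(E, T) = -25*E + E = -24*E)
U(58, -20) + 2436/(-4710) = -24*58 + 2436/(-4710) = -1392 + 2436*(-1/4710) = -1392 - 406/785 = -1093126/785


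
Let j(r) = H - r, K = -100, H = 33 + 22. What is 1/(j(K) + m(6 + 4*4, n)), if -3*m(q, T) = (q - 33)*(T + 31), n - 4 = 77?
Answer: 3/1697 ≈ 0.0017678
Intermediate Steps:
n = 81 (n = 4 + 77 = 81)
H = 55
m(q, T) = -(-33 + q)*(31 + T)/3 (m(q, T) = -(q - 33)*(T + 31)/3 = -(-33 + q)*(31 + T)/3)
j(r) = 55 - r
1/(j(K) + m(6 + 4*4, n)) = 1/((55 - 1*(-100)) + (341 + 11*81 - 31*(6 + 4*4)/3 - ⅓*81*(6 + 4*4))) = 1/((55 + 100) + (341 + 891 - 31*(6 + 16)/3 - ⅓*81*(6 + 16))) = 1/(155 + (341 + 891 - 31/3*22 - ⅓*81*22)) = 1/(155 + (341 + 891 - 682/3 - 594)) = 1/(155 + 1232/3) = 1/(1697/3) = 3/1697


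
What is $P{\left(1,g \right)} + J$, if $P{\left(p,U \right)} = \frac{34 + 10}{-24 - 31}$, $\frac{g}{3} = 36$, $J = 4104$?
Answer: $\frac{20516}{5} \approx 4103.2$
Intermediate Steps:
$g = 108$ ($g = 3 \cdot 36 = 108$)
$P{\left(p,U \right)} = - \frac{4}{5}$ ($P{\left(p,U \right)} = \frac{44}{-55} = 44 \left(- \frac{1}{55}\right) = - \frac{4}{5}$)
$P{\left(1,g \right)} + J = - \frac{4}{5} + 4104 = \frac{20516}{5}$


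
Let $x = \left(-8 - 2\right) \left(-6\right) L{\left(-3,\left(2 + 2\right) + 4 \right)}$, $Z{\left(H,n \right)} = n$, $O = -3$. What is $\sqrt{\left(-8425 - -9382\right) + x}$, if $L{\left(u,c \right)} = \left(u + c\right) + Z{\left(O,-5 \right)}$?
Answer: $\sqrt{957} \approx 30.935$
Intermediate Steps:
$L{\left(u,c \right)} = -5 + c + u$ ($L{\left(u,c \right)} = \left(u + c\right) - 5 = \left(c + u\right) - 5 = -5 + c + u$)
$x = 0$ ($x = \left(-8 - 2\right) \left(-6\right) \left(-5 + \left(\left(2 + 2\right) + 4\right) - 3\right) = \left(-10\right) \left(-6\right) \left(-5 + \left(4 + 4\right) - 3\right) = 60 \left(-5 + 8 - 3\right) = 60 \cdot 0 = 0$)
$\sqrt{\left(-8425 - -9382\right) + x} = \sqrt{\left(-8425 - -9382\right) + 0} = \sqrt{\left(-8425 + 9382\right) + 0} = \sqrt{957 + 0} = \sqrt{957}$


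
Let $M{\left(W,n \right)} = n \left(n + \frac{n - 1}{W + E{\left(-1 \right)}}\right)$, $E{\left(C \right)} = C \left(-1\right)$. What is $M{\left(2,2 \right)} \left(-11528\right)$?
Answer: $- \frac{161392}{3} \approx -53797.0$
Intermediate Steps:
$E{\left(C \right)} = - C$
$M{\left(W,n \right)} = n \left(n + \frac{-1 + n}{1 + W}\right)$ ($M{\left(W,n \right)} = n \left(n + \frac{n - 1}{W - -1}\right) = n \left(n + \frac{-1 + n}{W + 1}\right) = n \left(n + \frac{-1 + n}{1 + W}\right)$)
$M{\left(2,2 \right)} \left(-11528\right) = \frac{2 \left(-1 + 2 \cdot 2 + 2 \cdot 2\right)}{1 + 2} \left(-11528\right) = \frac{2 \left(-1 + 4 + 4\right)}{3} \left(-11528\right) = 2 \cdot \frac{1}{3} \cdot 7 \left(-11528\right) = \frac{14}{3} \left(-11528\right) = - \frac{161392}{3}$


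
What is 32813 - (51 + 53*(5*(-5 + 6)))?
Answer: 32497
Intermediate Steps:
32813 - (51 + 53*(5*(-5 + 6))) = 32813 - (51 + 53*(5*1)) = 32813 - (51 + 53*5) = 32813 - (51 + 265) = 32813 - 1*316 = 32813 - 316 = 32497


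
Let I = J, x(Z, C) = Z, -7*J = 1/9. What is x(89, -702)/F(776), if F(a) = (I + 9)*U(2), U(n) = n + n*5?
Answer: 1869/2264 ≈ 0.82553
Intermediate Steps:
J = -1/63 (J = -⅐/9 = -⅐*⅑ = -1/63 ≈ -0.015873)
U(n) = 6*n (U(n) = n + 5*n = 6*n)
I = -1/63 ≈ -0.015873
F(a) = 2264/21 (F(a) = (-1/63 + 9)*(6*2) = (566/63)*12 = 2264/21)
x(89, -702)/F(776) = 89/(2264/21) = 89*(21/2264) = 1869/2264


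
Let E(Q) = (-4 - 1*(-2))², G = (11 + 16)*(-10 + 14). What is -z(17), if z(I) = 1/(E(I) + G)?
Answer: -1/112 ≈ -0.0089286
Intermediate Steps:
G = 108 (G = 27*4 = 108)
E(Q) = 4 (E(Q) = (-4 + 2)² = (-2)² = 4)
z(I) = 1/112 (z(I) = 1/(4 + 108) = 1/112)
-z(17) = -1*1/112 = -1/112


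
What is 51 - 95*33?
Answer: -3084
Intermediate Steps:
51 - 95*33 = 51 - 3135 = -3084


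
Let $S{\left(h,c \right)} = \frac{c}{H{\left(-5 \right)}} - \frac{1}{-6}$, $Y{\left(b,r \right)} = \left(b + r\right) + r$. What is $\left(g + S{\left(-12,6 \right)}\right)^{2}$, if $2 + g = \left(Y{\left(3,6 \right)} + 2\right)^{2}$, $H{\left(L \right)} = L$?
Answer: $\frac{73599241}{900} \approx 81777.0$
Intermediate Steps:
$Y{\left(b,r \right)} = b + 2 r$
$S{\left(h,c \right)} = \frac{1}{6} - \frac{c}{5}$ ($S{\left(h,c \right)} = \frac{c}{-5} - \frac{1}{-6} = c \left(- \frac{1}{5}\right) - - \frac{1}{6} = - \frac{c}{5} + \frac{1}{6} = \frac{1}{6} - \frac{c}{5}$)
$g = 287$ ($g = -2 + \left(\left(3 + 2 \cdot 6\right) + 2\right)^{2} = -2 + \left(\left(3 + 12\right) + 2\right)^{2} = -2 + \left(15 + 2\right)^{2} = -2 + 17^{2} = -2 + 289 = 287$)
$\left(g + S{\left(-12,6 \right)}\right)^{2} = \left(287 + \left(\frac{1}{6} - \frac{6}{5}\right)\right)^{2} = \left(287 - \frac{31}{30}\right)^{2} = \left(\frac{8579}{30}\right)^{2} = \frac{73599241}{900}$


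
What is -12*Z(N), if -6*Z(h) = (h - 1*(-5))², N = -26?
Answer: 882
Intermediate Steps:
Z(h) = -(5 + h)²/6 (Z(h) = -(h - 1*(-5))²/6 = -(h + 5)²/6 = -(5 + h)²/6)
-12*Z(N) = -(-2)*(5 - 26)² = -(-2)*(-21)² = -(-2)*441 = -12*(-147/2) = 882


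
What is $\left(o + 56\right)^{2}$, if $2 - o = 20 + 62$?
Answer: $576$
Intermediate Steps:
$o = -80$ ($o = 2 - \left(20 + 62\right) = 2 - 82 = -80$)
$\left(o + 56\right)^{2} = \left(-80 + 56\right)^{2} = \left(-24\right)^{2} = 576$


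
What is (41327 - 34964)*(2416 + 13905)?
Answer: 103850523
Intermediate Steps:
(41327 - 34964)*(2416 + 13905) = 6363*16321 = 103850523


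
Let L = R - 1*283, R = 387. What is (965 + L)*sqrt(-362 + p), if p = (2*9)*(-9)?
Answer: 2138*I*sqrt(131) ≈ 24471.0*I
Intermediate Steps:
L = 104 (L = 387 - 1*283 = 387 - 283 = 104)
p = -162 (p = 18*(-9) = -162)
(965 + L)*sqrt(-362 + p) = (965 + 104)*sqrt(-362 - 162) = 1069*sqrt(-524) = 1069*(2*I*sqrt(131)) = 2138*I*sqrt(131)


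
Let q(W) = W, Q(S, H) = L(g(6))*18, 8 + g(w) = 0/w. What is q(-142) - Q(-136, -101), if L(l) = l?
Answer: 2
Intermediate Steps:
g(w) = -8 (g(w) = -8 + 0/w = -8 + 0 = -8)
Q(S, H) = -144 (Q(S, H) = -8*18 = -144)
q(-142) - Q(-136, -101) = -142 - 1*(-144) = -142 + 144 = 2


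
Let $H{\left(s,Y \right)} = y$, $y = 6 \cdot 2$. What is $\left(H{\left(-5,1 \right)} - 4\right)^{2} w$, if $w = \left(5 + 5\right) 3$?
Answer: $1920$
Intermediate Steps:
$y = 12$
$H{\left(s,Y \right)} = 12$
$w = 30$ ($w = 10 \cdot 3 = 30$)
$\left(H{\left(-5,1 \right)} - 4\right)^{2} w = \left(12 - 4\right)^{2} \cdot 30 = 8^{2} \cdot 30 = 64 \cdot 30 = 1920$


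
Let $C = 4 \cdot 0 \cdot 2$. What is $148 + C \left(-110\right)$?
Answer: $148$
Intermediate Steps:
$C = 0$ ($C = 0 \cdot 2 = 0$)
$148 + C \left(-110\right) = 148 + 0 \left(-110\right) = 148 + 0 = 148$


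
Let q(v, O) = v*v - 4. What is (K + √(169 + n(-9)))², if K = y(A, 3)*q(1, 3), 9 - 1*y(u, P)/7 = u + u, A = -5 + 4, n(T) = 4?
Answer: (-231 + √173)² ≈ 47457.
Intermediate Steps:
q(v, O) = -4 + v² (q(v, O) = v² - 4 = -4 + v²)
A = -1
y(u, P) = 63 - 14*u (y(u, P) = 63 - 7*(u + u) = 63 - 14*u)
K = -231 (K = (63 - 14*(-1))*(-4 + 1²) = (63 + 14)*(-4 + 1) = 77*(-3) = -231)
(K + √(169 + n(-9)))² = (-231 + √(169 + 4))² = (-231 + √173)²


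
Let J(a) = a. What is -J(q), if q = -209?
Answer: 209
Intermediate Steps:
-J(q) = -1*(-209) = 209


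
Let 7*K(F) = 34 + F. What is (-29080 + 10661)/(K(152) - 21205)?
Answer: 128933/148249 ≈ 0.86971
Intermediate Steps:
K(F) = 34/7 + F/7 (K(F) = (34 + F)/7 = 34/7 + F/7)
(-29080 + 10661)/(K(152) - 21205) = (-29080 + 10661)/((34/7 + (⅐)*152) - 21205) = -18419/((34/7 + 152/7) - 21205) = -18419/(186/7 - 21205) = -18419/(-148249/7) = -18419*(-7/148249) = 128933/148249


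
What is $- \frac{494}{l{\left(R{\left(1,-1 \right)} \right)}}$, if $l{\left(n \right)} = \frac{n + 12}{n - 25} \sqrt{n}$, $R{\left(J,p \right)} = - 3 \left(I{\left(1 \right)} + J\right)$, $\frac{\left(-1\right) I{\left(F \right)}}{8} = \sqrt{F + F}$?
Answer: $\frac{1976 \left(- 6 \sqrt{6} + 7 \sqrt{3}\right)}{9 \sqrt{-1 + 8 \sqrt{2}} \left(3 + 8 \sqrt{2}\right)} \approx -12.287$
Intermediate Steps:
$I{\left(F \right)} = - 8 \sqrt{2} \sqrt{F}$ ($I{\left(F \right)} = - 8 \sqrt{F + F} = - 8 \sqrt{2 F} = - 8 \sqrt{2} \sqrt{F}$)
$R{\left(J,p \right)} = - 3 J + 24 \sqrt{2}$ ($R{\left(J,p \right)} = - 3 \left(- 8 \sqrt{2} \sqrt{1} + J\right) = - 3 \left(\left(-8\right) \sqrt{2} \cdot 1 + J\right) = - 3 \left(- 8 \sqrt{2} + J\right) = - 3 \left(J - 8 \sqrt{2}\right) = - 3 J + 24 \sqrt{2}$)
$l{\left(n \right)} = \frac{\sqrt{n} \left(12 + n\right)}{-25 + n}$ ($l{\left(n \right)} = \frac{12 + n}{-25 + n} \sqrt{n} = \frac{\sqrt{n} \left(12 + n\right)}{-25 + n}$)
$- \frac{494}{l{\left(R{\left(1,-1 \right)} \right)}} = - \frac{494}{\sqrt{\left(-3\right) 1 + 24 \sqrt{2}} \frac{1}{-25 + \left(\left(-3\right) 1 + 24 \sqrt{2}\right)} \left(12 + \left(\left(-3\right) 1 + 24 \sqrt{2}\right)\right)} = - \frac{494}{\sqrt{-3 + 24 \sqrt{2}} \frac{1}{-25 - \left(3 - 24 \sqrt{2}\right)} \left(12 - \left(3 - 24 \sqrt{2}\right)\right)} = - \frac{494}{\sqrt{-3 + 24 \sqrt{2}} \frac{1}{-28 + 24 \sqrt{2}} \left(9 + 24 \sqrt{2}\right)} = - \frac{494}{\frac{1}{-28 + 24 \sqrt{2}} \sqrt{-3 + 24 \sqrt{2}} \left(9 + 24 \sqrt{2}\right)} = - 494 \frac{-28 + 24 \sqrt{2}}{\sqrt{-3 + 24 \sqrt{2}} \left(9 + 24 \sqrt{2}\right)} = - \frac{494 \left(-28 + 24 \sqrt{2}\right)}{\sqrt{-3 + 24 \sqrt{2}} \left(9 + 24 \sqrt{2}\right)}$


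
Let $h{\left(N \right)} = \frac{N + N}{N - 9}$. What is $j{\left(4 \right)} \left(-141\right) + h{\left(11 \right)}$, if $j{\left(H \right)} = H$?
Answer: $-553$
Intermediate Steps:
$h{\left(N \right)} = \frac{2 N}{-9 + N}$
$j{\left(4 \right)} \left(-141\right) + h{\left(11 \right)} = 4 \left(-141\right) + 2 \cdot 11 \frac{1}{-9 + 11} = -564 + 2 \cdot 11 \cdot \frac{1}{2} = -564 + 11 = -553$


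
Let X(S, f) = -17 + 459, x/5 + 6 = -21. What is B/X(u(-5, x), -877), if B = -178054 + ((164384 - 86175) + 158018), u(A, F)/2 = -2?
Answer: 58173/442 ≈ 131.61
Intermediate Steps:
x = -135 (x = -30 + 5*(-21) = -30 - 105 = -135)
u(A, F) = -4 (u(A, F) = 2*(-2) = -4)
X(S, f) = 442
B = 58173 (B = -178054 + (78209 + 158018) = -178054 + 236227 = 58173)
B/X(u(-5, x), -877) = 58173/442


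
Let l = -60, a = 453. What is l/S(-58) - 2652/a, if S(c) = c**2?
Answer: -745709/126991 ≈ -5.8721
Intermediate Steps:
l/S(-58) - 2652/a = -60/((-58)**2) - 2652/453 = -60/3364 - 2652*1/453 = -60*1/3364 - 884/151 = -15/841 - 884/151 = -745709/126991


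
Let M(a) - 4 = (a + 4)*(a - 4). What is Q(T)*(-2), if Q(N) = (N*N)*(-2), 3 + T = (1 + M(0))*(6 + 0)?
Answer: 19044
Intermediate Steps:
M(a) = 4 + (-4 + a)*(4 + a) (M(a) = 4 + (a + 4)*(a - 4) = 4 + (4 + a)*(-4 + a) = 4 + (-4 + a)*(4 + a))
T = -69 (T = -3 + (1 + (-12 + 0**2))*(6 + 0) = -3 + (1 + (-12 + 0))*6 = -3 + (1 - 12)*6 = -3 - 11*6 = -3 - 66 = -69)
Q(N) = -2*N**2 (Q(N) = N**2*(-2) = -2*N**2)
Q(T)*(-2) = -2*(-69)**2*(-2) = -2*4761*(-2) = -9522*(-2) = 19044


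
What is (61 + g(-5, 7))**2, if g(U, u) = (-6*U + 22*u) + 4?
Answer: 62001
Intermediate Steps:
g(U, u) = 4 - 6*U + 22*u
(61 + g(-5, 7))**2 = (61 + (4 - 6*(-5) + 22*7))**2 = (61 + (4 + 30 + 154))**2 = (61 + 188)**2 = 249**2 = 62001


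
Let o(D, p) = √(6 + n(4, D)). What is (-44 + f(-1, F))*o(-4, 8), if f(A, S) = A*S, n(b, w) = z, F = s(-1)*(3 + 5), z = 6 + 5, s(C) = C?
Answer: -36*√17 ≈ -148.43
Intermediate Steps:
z = 11
F = -8 (F = -(3 + 5) = -1*8 = -8)
n(b, w) = 11
o(D, p) = √17 (o(D, p) = √(6 + 11) = √17)
(-44 + f(-1, F))*o(-4, 8) = (-44 - 1*(-8))*√17 = (-44 + 8)*√17 = -36*√17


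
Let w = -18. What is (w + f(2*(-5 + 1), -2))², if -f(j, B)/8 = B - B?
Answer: 324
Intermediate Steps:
f(j, B) = 0 (f(j, B) = -8*(B - B) = -8*0 = 0)
(w + f(2*(-5 + 1), -2))² = (-18 + 0)² = (-18)² = 324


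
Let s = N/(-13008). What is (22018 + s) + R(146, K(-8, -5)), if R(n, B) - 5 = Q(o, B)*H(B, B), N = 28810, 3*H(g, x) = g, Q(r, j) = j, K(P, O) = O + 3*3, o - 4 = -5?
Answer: 47752625/2168 ≈ 22026.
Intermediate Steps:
o = -1 (o = 4 - 5 = -1)
K(P, O) = 9 + O (K(P, O) = O + 9 = 9 + O)
H(g, x) = g/3
R(n, B) = 5 + B²/3 (R(n, B) = 5 + B*(B/3) = 5 + B²/3)
s = -14405/6504 (s = 28810/(-13008) = 28810*(-1/13008) = -14405/6504 ≈ -2.2148)
(22018 + s) + R(146, K(-8, -5)) = (22018 - 14405/6504) + (5 + (9 - 5)²/3) = 143190667/6504 + (5 + (⅓)*4²) = 143190667/6504 + (5 + (⅓)*16) = 143190667/6504 + (5 + 16/3) = 143190667/6504 + 31/3 = 47752625/2168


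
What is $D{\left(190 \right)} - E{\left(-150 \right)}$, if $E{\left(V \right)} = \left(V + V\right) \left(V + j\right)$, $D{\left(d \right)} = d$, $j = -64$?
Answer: $-64010$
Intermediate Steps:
$E{\left(V \right)} = 2 V \left(-64 + V\right)$ ($E{\left(V \right)} = \left(V + V\right) \left(V - 64\right) = 2 V \left(-64 + V\right)$)
$D{\left(190 \right)} - E{\left(-150 \right)} = 190 - 2 \left(-150\right) \left(-64 - 150\right) = 190 - 2 \left(-150\right) \left(-214\right) = 190 - 64200 = -64010$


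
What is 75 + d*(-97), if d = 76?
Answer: -7297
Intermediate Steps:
75 + d*(-97) = 75 + 76*(-97) = 75 - 7372 = -7297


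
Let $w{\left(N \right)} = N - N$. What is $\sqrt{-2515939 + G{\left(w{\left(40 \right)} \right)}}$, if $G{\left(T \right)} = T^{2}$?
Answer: $i \sqrt{2515939} \approx 1586.2 i$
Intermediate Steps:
$w{\left(N \right)} = 0$
$\sqrt{-2515939 + G{\left(w{\left(40 \right)} \right)}} = \sqrt{-2515939 + 0^{2}} = \sqrt{-2515939 + 0} = \sqrt{-2515939} = i \sqrt{2515939}$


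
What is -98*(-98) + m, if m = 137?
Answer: 9741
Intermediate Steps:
-98*(-98) + m = -98*(-98) + 137 = 9604 + 137 = 9741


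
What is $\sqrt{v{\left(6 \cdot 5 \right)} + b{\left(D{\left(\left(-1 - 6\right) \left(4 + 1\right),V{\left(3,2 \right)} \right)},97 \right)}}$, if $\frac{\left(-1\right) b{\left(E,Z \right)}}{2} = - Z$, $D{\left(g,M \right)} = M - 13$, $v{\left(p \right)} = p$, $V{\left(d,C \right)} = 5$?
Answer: $4 \sqrt{14} \approx 14.967$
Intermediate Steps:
$D{\left(g,M \right)} = -13 + M$
$b{\left(E,Z \right)} = 2 Z$ ($b{\left(E,Z \right)} = - 2 \left(- Z\right) = 2 Z$)
$\sqrt{v{\left(6 \cdot 5 \right)} + b{\left(D{\left(\left(-1 - 6\right) \left(4 + 1\right),V{\left(3,2 \right)} \right)},97 \right)}} = \sqrt{6 \cdot 5 + 2 \cdot 97} = \sqrt{30 + 194} = \sqrt{224} = 4 \sqrt{14}$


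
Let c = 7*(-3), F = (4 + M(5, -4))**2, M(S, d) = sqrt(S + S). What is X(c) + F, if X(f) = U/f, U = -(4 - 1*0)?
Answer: 550/21 + 8*sqrt(10) ≈ 51.489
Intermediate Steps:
M(S, d) = sqrt(2)*sqrt(S) (M(S, d) = sqrt(2*S) = sqrt(2)*sqrt(S))
F = (4 + sqrt(10))**2 (F = (4 + sqrt(2)*sqrt(5))**2 = (4 + sqrt(10))**2 ≈ 51.298)
U = -4 (U = -(4 + 0) = -1*4 = -4)
c = -21
X(f) = -4/f
X(c) + F = -4/(-21) + (4 + sqrt(10))**2 = -4*(-1/21) + (4 + sqrt(10))**2 = 4/21 + (4 + sqrt(10))**2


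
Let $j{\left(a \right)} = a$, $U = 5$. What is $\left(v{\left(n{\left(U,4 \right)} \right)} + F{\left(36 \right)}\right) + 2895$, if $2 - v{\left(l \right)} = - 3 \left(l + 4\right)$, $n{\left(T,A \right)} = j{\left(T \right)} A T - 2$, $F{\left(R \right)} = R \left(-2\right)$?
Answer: $3131$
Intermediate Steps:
$F{\left(R \right)} = - 2 R$
$n{\left(T,A \right)} = -2 + A T^{2}$ ($n{\left(T,A \right)} = T A T - 2 = A T T - 2 = A T^{2} - 2 = -2 + A T^{2}$)
$v{\left(l \right)} = 14 + 3 l$ ($v{\left(l \right)} = 2 - - 3 \left(l + 4\right) = 2 - - 3 \left(4 + l\right) = 2 - \left(-12 - 3 l\right) = 2 + \left(12 + 3 l\right) = 14 + 3 l$)
$\left(v{\left(n{\left(U,4 \right)} \right)} + F{\left(36 \right)}\right) + 2895 = \left(\left(14 + 3 \left(-2 + 4 \cdot 5^{2}\right)\right) - 72\right) + 2895 = \left(\left(14 + 3 \left(-2 + 4 \cdot 25\right)\right) - 72\right) + 2895 = \left(\left(14 + 3 \left(-2 + 100\right)\right) - 72\right) + 2895 = \left(\left(14 + 3 \cdot 98\right) - 72\right) + 2895 = \left(\left(14 + 294\right) - 72\right) + 2895 = \left(308 - 72\right) + 2895 = 236 + 2895 = 3131$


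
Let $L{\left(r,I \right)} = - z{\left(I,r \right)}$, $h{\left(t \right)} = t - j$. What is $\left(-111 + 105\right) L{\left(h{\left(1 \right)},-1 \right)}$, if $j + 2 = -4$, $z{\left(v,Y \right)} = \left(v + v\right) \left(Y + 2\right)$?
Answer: $-108$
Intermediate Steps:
$z{\left(v,Y \right)} = 2 v \left(2 + Y\right)$
$j = -6$ ($j = -2 - 4 = -6$)
$h{\left(t \right)} = 6 + t$ ($h{\left(t \right)} = t - -6 = t + 6 = 6 + t$)
$L{\left(r,I \right)} = - 2 I \left(2 + r\right)$
$\left(-111 + 105\right) L{\left(h{\left(1 \right)},-1 \right)} = \left(-111 + 105\right) \left(\left(-2\right) \left(-1\right) \left(2 + \left(6 + 1\right)\right)\right) = - 6 \left(\left(-2\right) \left(-1\right) \left(2 + 7\right)\right) = - 6 \left(\left(-2\right) \left(-1\right) 9\right) = \left(-6\right) 18 = -108$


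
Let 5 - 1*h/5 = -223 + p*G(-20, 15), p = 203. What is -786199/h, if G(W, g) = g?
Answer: 786199/14085 ≈ 55.818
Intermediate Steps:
h = -14085 (h = 25 - 5*(-223 + 203*15) = 25 - 5*(-223 + 3045) = 25 - 5*2822 = 25 - 14110 = -14085)
-786199/h = -786199/(-14085) = -786199*(-1/14085) = 786199/14085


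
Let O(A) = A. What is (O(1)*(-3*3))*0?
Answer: 0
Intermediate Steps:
(O(1)*(-3*3))*0 = (1*(-3*3))*0 = (1*(-9))*0 = -9*0 = 0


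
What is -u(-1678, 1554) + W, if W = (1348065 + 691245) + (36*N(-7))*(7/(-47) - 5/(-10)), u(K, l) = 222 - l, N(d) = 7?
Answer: 95914332/47 ≈ 2.0407e+6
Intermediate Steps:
W = 95851728/47 (W = (1348065 + 691245) + (36*7)*(7/(-47) - 5/(-10)) = 2039310 + 252*(7*(-1/47) - 5*(-⅒)) = 2039310 + 252*(-7/47 + ½) = 2039310 + 252*(33/94) = 2039310 + 4158/47 = 95851728/47 ≈ 2.0394e+6)
-u(-1678, 1554) + W = -(222 - 1*1554) + 95851728/47 = -(222 - 1554) + 95851728/47 = -1*(-1332) + 95851728/47 = 1332 + 95851728/47 = 95914332/47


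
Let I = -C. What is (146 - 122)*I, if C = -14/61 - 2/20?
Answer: 2412/305 ≈ 7.9082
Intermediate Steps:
C = -201/610 (C = -14*1/61 - 2*1/20 = -14/61 - 1/10 = -201/610 ≈ -0.32951)
I = 201/610 (I = -1*(-201/610) = 201/610 ≈ 0.32951)
(146 - 122)*I = (146 - 122)*(201/610) = 24*(201/610) = 2412/305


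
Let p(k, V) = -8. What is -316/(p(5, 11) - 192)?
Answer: 79/50 ≈ 1.5800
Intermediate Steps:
-316/(p(5, 11) - 192) = -316/(-8 - 192) = -316/(-200) = -316*(-1/200) = 79/50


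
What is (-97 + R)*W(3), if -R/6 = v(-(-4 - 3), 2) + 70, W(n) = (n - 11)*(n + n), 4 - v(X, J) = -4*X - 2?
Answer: 34608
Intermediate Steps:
v(X, J) = 6 + 4*X (v(X, J) = 4 - (-4*X - 2) = 4 - (-2 - 4*X) = 4 + (2 + 4*X) = 6 + 4*X)
W(n) = 2*n*(-11 + n) (W(n) = (-11 + n)*(2*n) = 2*n*(-11 + n))
R = -624 (R = -6*((6 + 4*(-(-4 - 3))) + 70) = -6*((6 + 4*(-1*(-7))) + 70) = -6*((6 + 4*7) + 70) = -6*((6 + 28) + 70) = -6*(34 + 70) = -6*104 = -624)
(-97 + R)*W(3) = (-97 - 624)*(2*3*(-11 + 3)) = -1442*3*(-8) = -721*(-48) = 34608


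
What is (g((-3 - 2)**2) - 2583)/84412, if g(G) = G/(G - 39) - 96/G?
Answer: -19277/628600 ≈ -0.030667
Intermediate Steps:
g(G) = -96/G + G/(-39 + G) (g(G) = G/(-39 + G) - 96/G = -96/G + G/(-39 + G))
(g((-3 - 2)**2) - 2583)/84412 = ((3744 + ((-3 - 2)**2)**2 - 96*(-3 - 2)**2)/(((-3 - 2)**2)*(-39 + (-3 - 2)**2)) - 2583)/84412 = ((3744 + ((-5)**2)**2 - 96*(-5)**2)/(((-5)**2)*(-39 + (-5)**2)) - 2583)*(1/84412) = ((3744 + 25**2 - 96*25)/(25*(-39 + 25)) - 2583)*(1/84412) = ((1/25)*(3744 + 625 - 2400)/(-14) - 2583)*(1/84412) = ((1/25)*(-1/14)*1969 - 2583)*(1/84412) = (-1969/350 - 2583)*(1/84412) = -906019/350*1/84412 = -19277/628600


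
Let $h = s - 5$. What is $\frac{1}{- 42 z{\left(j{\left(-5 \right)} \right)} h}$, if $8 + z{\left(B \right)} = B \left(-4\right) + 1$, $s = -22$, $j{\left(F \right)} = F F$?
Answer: $- \frac{1}{121338} \approx -8.2414 \cdot 10^{-6}$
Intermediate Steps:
$j{\left(F \right)} = F^{2}$
$h = -27$ ($h = -22 - 5 = -27$)
$z{\left(B \right)} = -7 - 4 B$ ($z{\left(B \right)} = -8 + \left(B \left(-4\right) + 1\right) = -8 - \left(-1 + 4 B\right) = -7 - 4 B$)
$\frac{1}{- 42 z{\left(j{\left(-5 \right)} \right)} h} = \frac{1}{- 42 \left(-7 - 4 \left(-5\right)^{2}\right) \left(-27\right)} = \frac{1}{- 42 \left(-7 - 100\right) \left(-27\right)} = \frac{1}{\left(-42\right) \left(-107\right) \left(-27\right)} = \frac{1}{4494 \left(-27\right)} = \frac{1}{-121338} = - \frac{1}{121338}$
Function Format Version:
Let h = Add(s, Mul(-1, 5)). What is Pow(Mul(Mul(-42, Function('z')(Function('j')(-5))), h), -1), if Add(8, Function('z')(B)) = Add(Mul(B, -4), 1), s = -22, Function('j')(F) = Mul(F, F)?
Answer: Rational(-1, 121338) ≈ -8.2414e-6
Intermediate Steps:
Function('j')(F) = Pow(F, 2)
h = -27 (h = Add(-22, Mul(-1, 5)) = Add(-22, -5) = -27)
Function('z')(B) = Add(-7, Mul(-4, B)) (Function('z')(B) = Add(-8, Add(Mul(B, -4), 1)) = Add(-8, Add(Mul(-4, B), 1)) = Add(-8, Add(1, Mul(-4, B))) = Add(-7, Mul(-4, B)))
Pow(Mul(Mul(-42, Function('z')(Function('j')(-5))), h), -1) = Pow(Mul(Mul(-42, Add(-7, Mul(-4, Pow(-5, 2)))), -27), -1) = Pow(Mul(Mul(-42, Add(-7, Mul(-4, 25))), -27), -1) = Pow(Mul(Mul(-42, Add(-7, -100)), -27), -1) = Pow(Mul(Mul(-42, -107), -27), -1) = Pow(Mul(4494, -27), -1) = Pow(-121338, -1) = Rational(-1, 121338)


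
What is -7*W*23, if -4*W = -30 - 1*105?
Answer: -21735/4 ≈ -5433.8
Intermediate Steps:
W = 135/4 (W = -(-30 - 1*105)/4 = -(-30 - 105)/4 = -¼*(-135) = 135/4 ≈ 33.750)
-7*W*23 = -7*135/4*23 = -945/4*23 = -21735/4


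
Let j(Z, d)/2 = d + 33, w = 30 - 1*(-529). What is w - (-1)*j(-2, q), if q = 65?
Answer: 755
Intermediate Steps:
w = 559 (w = 30 + 529 = 559)
j(Z, d) = 66 + 2*d (j(Z, d) = 2*(d + 33) = 2*(33 + d) = 66 + 2*d)
w - (-1)*j(-2, q) = 559 - (-1)*(66 + 2*65) = 559 - (-1)*(66 + 130) = 559 - (-1)*196 = 559 - 1*(-196) = 559 + 196 = 755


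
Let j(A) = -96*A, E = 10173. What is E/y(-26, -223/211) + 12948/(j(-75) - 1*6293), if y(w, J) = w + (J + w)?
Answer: -1801925361/10153865 ≈ -177.46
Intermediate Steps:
y(w, J) = J + 2*w
E/y(-26, -223/211) + 12948/(j(-75) - 1*6293) = 10173/(-223/211 + 2*(-26)) + 12948/(-96*(-75) - 1*6293) = 10173/(-223*1/211 - 52) + 12948/(7200 - 6293) = 10173/(-223/211 - 52) + 12948/907 = 10173/(-11195/211) + 12948*(1/907) = 10173*(-211/11195) + 12948/907 = -2146503/11195 + 12948/907 = -1801925361/10153865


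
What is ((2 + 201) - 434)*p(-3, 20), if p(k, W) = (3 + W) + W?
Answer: -9933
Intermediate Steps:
p(k, W) = 3 + 2*W
((2 + 201) - 434)*p(-3, 20) = ((2 + 201) - 434)*(3 + 2*20) = (203 - 434)*(3 + 40) = -231*43 = -9933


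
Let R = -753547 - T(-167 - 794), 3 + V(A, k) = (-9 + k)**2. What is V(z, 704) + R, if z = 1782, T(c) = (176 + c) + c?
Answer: -268779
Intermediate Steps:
T(c) = 176 + 2*c
V(A, k) = -3 + (-9 + k)**2
R = -751801 (R = -753547 - (176 + 2*(-167 - 794)) = -753547 - (176 + 2*(-961)) = -753547 - (176 - 1922) = -753547 - 1*(-1746) = -753547 + 1746 = -751801)
V(z, 704) + R = (-3 + (-9 + 704)**2) - 751801 = (-3 + 695**2) - 751801 = (-3 + 483025) - 751801 = 483022 - 751801 = -268779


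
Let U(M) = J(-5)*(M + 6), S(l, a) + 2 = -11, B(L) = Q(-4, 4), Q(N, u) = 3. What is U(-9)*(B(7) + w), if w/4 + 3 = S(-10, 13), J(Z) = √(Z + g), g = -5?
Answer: 183*I*√10 ≈ 578.7*I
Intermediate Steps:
B(L) = 3
S(l, a) = -13 (S(l, a) = -2 - 11 = -13)
J(Z) = √(-5 + Z) (J(Z) = √(Z - 5) = √(-5 + Z))
w = -64 (w = -12 + 4*(-13) = -12 - 52 = -64)
U(M) = I*√10*(6 + M) (U(M) = √(-5 - 5)*(M + 6) = √(-10)*(6 + M) = (I*√10)*(6 + M) = I*√10*(6 + M))
U(-9)*(B(7) + w) = (I*√10*(6 - 9))*(3 - 64) = (I*√10*(-3))*(-61) = -3*I*√10*(-61) = 183*I*√10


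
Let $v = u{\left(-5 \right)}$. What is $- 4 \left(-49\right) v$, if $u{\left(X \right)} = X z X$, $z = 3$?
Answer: $14700$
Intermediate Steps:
$u{\left(X \right)} = 3 X^{2}$ ($u{\left(X \right)} = X 3 X = 3 X X = 3 X^{2}$)
$v = 75$ ($v = 3 \left(-5\right)^{2} = 3 \cdot 25 = 75$)
$- 4 \left(-49\right) v = - 4 \left(-49\right) 75 = - \left(-196\right) 75 = \left(-1\right) \left(-14700\right) = 14700$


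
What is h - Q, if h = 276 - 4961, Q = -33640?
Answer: 28955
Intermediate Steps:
h = -4685
h - Q = -4685 - 1*(-33640) = -4685 + 33640 = 28955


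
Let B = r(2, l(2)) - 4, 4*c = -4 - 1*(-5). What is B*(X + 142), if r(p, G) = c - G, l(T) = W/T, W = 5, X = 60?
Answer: -2525/2 ≈ -1262.5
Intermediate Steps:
c = ¼ (c = (-4 - 1*(-5))/4 = (-4 + 5)/4 = (¼)*1 = ¼ ≈ 0.25000)
l(T) = 5/T
r(p, G) = ¼ - G
B = -25/4 (B = (¼ - 5/2) - 4 = -9/4 - 4 = -25/4 ≈ -6.2500)
B*(X + 142) = -25*(60 + 142)/4 = -25/4*202 = -2525/2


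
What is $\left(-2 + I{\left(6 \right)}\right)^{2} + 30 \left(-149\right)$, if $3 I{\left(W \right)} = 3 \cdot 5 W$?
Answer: $-3686$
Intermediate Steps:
$I{\left(W \right)} = 5 W$ ($I{\left(W \right)} = \frac{3 \cdot 5 W}{3} = \frac{15 W}{3} = 5 W$)
$\left(-2 + I{\left(6 \right)}\right)^{2} + 30 \left(-149\right) = \left(-2 + 5 \cdot 6\right)^{2} + 30 \left(-149\right) = \left(-2 + 30\right)^{2} - 4470 = 28^{2} - 4470 = 784 - 4470 = -3686$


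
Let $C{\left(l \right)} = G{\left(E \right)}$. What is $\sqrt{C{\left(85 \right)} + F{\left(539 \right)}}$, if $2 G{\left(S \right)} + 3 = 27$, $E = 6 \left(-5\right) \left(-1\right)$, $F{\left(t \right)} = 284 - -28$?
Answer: $18$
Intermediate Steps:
$F{\left(t \right)} = 312$ ($F{\left(t \right)} = 284 + 28 = 312$)
$E = 30$ ($E = \left(-30\right) \left(-1\right) = 30$)
$G{\left(S \right)} = 12$ ($G{\left(S \right)} = - \frac{3}{2} + \frac{1}{2} \cdot 27 = - \frac{3}{2} + \frac{27}{2} = 12$)
$C{\left(l \right)} = 12$
$\sqrt{C{\left(85 \right)} + F{\left(539 \right)}} = \sqrt{12 + 312} = \sqrt{324} = 18$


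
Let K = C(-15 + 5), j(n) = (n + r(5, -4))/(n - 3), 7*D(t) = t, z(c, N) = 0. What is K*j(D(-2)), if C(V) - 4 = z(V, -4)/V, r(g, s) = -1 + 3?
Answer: -48/23 ≈ -2.0870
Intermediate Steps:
D(t) = t/7
r(g, s) = 2
j(n) = (2 + n)/(-3 + n) (j(n) = (n + 2)/(n - 3) = (2 + n)/(-3 + n))
C(V) = 4 (C(V) = 4 + 0/V = 4 + 0 = 4)
K = 4
K*j(D(-2)) = 4*((2 + (1/7)*(-2))/(-3 + (1/7)*(-2))) = 4*((2 - 2/7)/(-3 - 2/7)) = 4*((12/7)/(-23/7)) = 4*(-7/23*12/7) = 4*(-12/23) = -48/23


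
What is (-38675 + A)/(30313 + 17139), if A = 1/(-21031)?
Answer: -406686963/498981506 ≈ -0.81503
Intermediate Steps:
A = -1/21031 ≈ -4.7549e-5
(-38675 + A)/(30313 + 17139) = (-38675 - 1/21031)/(30313 + 17139) = -813373926/21031/47452 = -813373926/21031*1/47452 = -406686963/498981506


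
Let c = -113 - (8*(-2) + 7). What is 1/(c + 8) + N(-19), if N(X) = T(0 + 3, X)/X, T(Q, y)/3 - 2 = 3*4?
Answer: -4051/1824 ≈ -2.2209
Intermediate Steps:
T(Q, y) = 42 (T(Q, y) = 6 + 3*(3*4) = 6 + 3*12 = 6 + 36 = 42)
N(X) = 42/X
c = -104 (c = -113 - (-16 + 7) = -113 - 1*(-9) = -113 + 9 = -104)
1/(c + 8) + N(-19) = 1/(-104 + 8) + 42/(-19) = 1/(-96) + 42*(-1/19) = -1/96 - 42/19 = -4051/1824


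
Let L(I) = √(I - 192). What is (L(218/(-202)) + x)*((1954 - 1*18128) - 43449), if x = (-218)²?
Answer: -2833523452 - 59623*I*√1969601/101 ≈ -2.8335e+9 - 8.2848e+5*I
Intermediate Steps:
L(I) = √(-192 + I)
x = 47524
(L(218/(-202)) + x)*((1954 - 1*18128) - 43449) = (√(-192 + 218/(-202)) + 47524)*((1954 - 1*18128) - 43449) = (√(-192 + 218*(-1/202)) + 47524)*((1954 - 18128) - 43449) = (√(-192 - 109/101) + 47524)*(-16174 - 43449) = (√(-19501/101) + 47524)*(-59623) = (I*√1969601/101 + 47524)*(-59623) = (47524 + I*√1969601/101)*(-59623) = -2833523452 - 59623*I*√1969601/101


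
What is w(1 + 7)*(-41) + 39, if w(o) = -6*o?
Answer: 2007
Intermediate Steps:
w(1 + 7)*(-41) + 39 = -6*(1 + 7)*(-41) + 39 = -6*8*(-41) + 39 = -48*(-41) + 39 = 1968 + 39 = 2007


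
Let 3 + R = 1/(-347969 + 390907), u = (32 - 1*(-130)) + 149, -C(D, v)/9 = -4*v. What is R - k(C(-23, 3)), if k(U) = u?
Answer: -13482531/42938 ≈ -314.00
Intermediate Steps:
C(D, v) = 36*v (C(D, v) = -(-36)*v = 36*v)
u = 311 (u = (32 + 130) + 149 = 162 + 149 = 311)
k(U) = 311
R = -128813/42938 (R = -3 + 1/(-347969 + 390907) = -3 + 1/42938 = -128813/42938 ≈ -3.0000)
R - k(C(-23, 3)) = -128813/42938 - 1*311 = -128813/42938 - 311 = -13482531/42938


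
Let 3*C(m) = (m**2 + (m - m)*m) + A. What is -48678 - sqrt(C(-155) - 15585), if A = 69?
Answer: -48678 - I*sqrt(67983)/3 ≈ -48678.0 - 86.912*I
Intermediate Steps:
C(m) = 23 + m**2/3 (C(m) = ((m**2 + (m - m)*m) + 69)/3 = ((m**2 + 0*m) + 69)/3 = ((m**2 + 0) + 69)/3 = (m**2 + 69)/3 = (69 + m**2)/3 = 23 + m**2/3)
-48678 - sqrt(C(-155) - 15585) = -48678 - sqrt((23 + (1/3)*(-155)**2) - 15585) = -48678 - sqrt((23 + (1/3)*24025) - 15585) = -48678 - sqrt((23 + 24025/3) - 15585) = -48678 - sqrt(24094/3 - 15585) = -48678 - sqrt(-22661/3) = -48678 - I*sqrt(67983)/3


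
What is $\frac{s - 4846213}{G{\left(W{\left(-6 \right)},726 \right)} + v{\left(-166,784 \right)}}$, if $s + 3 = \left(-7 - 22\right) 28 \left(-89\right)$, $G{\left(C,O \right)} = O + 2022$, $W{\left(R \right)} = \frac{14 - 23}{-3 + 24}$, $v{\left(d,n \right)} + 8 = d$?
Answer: $- \frac{795658}{429} \approx -1854.7$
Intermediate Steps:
$v{\left(d,n \right)} = -8 + d$
$W{\left(R \right)} = - \frac{3}{7}$ ($W{\left(R \right)} = - \frac{9}{21} = \left(-9\right) \frac{1}{21} = - \frac{3}{7}$)
$G{\left(C,O \right)} = 2022 + O$
$s = 72265$ ($s = -3 + \left(-7 - 22\right) 28 \left(-89\right) = -3 + \left(-29\right) 28 \left(-89\right) = -3 - -72268 = -3 + 72268 = 72265$)
$\frac{s - 4846213}{G{\left(W{\left(-6 \right)},726 \right)} + v{\left(-166,784 \right)}} = \frac{72265 - 4846213}{\left(2022 + 726\right) - 174} = - \frac{4773948}{2748 - 174} = - \frac{4773948}{2574} = \left(-4773948\right) \frac{1}{2574} = - \frac{795658}{429}$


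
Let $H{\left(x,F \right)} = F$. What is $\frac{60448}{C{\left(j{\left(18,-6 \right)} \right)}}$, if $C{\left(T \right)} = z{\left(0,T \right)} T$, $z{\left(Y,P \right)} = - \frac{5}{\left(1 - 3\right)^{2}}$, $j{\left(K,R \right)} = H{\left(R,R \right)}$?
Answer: $\frac{120896}{15} \approx 8059.7$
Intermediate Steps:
$j{\left(K,R \right)} = R$
$z{\left(Y,P \right)} = - \frac{5}{4}$ ($z{\left(Y,P \right)} = - \frac{5}{\left(-2\right)^{2}} = - \frac{5}{4}$)
$C{\left(T \right)} = - \frac{5 T}{4}$
$\frac{60448}{C{\left(j{\left(18,-6 \right)} \right)}} = \frac{60448}{\left(- \frac{5}{4}\right) \left(-6\right)} = \frac{60448}{\frac{15}{2}} = 60448 \cdot \frac{2}{15} = \frac{120896}{15}$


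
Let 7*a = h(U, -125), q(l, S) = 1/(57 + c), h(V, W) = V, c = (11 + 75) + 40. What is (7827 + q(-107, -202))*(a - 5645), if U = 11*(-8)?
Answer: -18908346742/427 ≈ -4.4282e+7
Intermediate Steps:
U = -88
c = 126 (c = 86 + 40 = 126)
q(l, S) = 1/183 (q(l, S) = 1/(57 + 126) = 1/183)
a = -88/7 (a = (1/7)*(-88) = -88/7 ≈ -12.571)
(7827 + q(-107, -202))*(a - 5645) = (7827 + 1/183)*(-88/7 - 5645) = (1432342/183)*(-39603/7) = -18908346742/427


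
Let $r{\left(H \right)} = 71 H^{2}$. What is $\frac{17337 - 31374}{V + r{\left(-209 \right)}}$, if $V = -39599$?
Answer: $- \frac{4679}{1020584} \approx -0.0045846$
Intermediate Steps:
$\frac{17337 - 31374}{V + r{\left(-209 \right)}} = \frac{17337 - 31374}{-39599 + 71 \left(-209\right)^{2}} = - \frac{14037}{-39599 + 71 \cdot 43681} = - \frac{14037}{-39599 + 3101351} = - \frac{14037}{3061752} = \left(-14037\right) \frac{1}{3061752} = - \frac{4679}{1020584}$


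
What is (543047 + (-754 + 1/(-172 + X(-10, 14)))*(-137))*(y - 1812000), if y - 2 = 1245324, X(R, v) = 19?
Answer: -56038914333428/153 ≈ -3.6627e+11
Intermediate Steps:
y = 1245326 (y = 2 + 1245324 = 1245326)
(543047 + (-754 + 1/(-172 + X(-10, 14)))*(-137))*(y - 1812000) = (543047 + (-754 + 1/(-172 + 19))*(-137))*(1245326 - 1812000) = (543047 + (-754 + 1/(-153))*(-137))*(-566674) = (543047 + (-754 - 1/153)*(-137))*(-566674) = (543047 - 115363/153*(-137))*(-566674) = (543047 + 15804731/153)*(-566674) = (98890922/153)*(-566674) = -56038914333428/153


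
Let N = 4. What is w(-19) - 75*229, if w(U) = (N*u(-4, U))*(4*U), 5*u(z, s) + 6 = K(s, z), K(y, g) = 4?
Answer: -85267/5 ≈ -17053.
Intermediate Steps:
u(z, s) = -⅖ (u(z, s) = -6/5 + (⅕)*4 = -6/5 + ⅘ = -⅖)
w(U) = -32*U/5 (w(U) = (4*(-⅖))*(4*U) = -32*U/5)
w(-19) - 75*229 = -32/5*(-19) - 75*229 = 608/5 - 17175 = -85267/5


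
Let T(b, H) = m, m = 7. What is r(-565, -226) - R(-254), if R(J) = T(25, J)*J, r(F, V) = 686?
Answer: 2464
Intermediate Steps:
T(b, H) = 7
R(J) = 7*J
r(-565, -226) - R(-254) = 686 - 7*(-254) = 686 - 1*(-1778) = 686 + 1778 = 2464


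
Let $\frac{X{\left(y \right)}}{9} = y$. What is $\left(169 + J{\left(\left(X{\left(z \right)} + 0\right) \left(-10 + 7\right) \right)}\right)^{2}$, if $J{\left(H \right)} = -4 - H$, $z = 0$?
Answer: $27225$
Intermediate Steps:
$X{\left(y \right)} = 9 y$
$\left(169 + J{\left(\left(X{\left(z \right)} + 0\right) \left(-10 + 7\right) \right)}\right)^{2} = \left(169 - \left(4 + \left(9 \cdot 0 + 0\right) \left(-10 + 7\right)\right)\right)^{2} = \left(169 - \left(4 + \left(0 + 0\right) \left(-3\right)\right)\right)^{2} = \left(169 - \left(4 + 0 \left(-3\right)\right)\right)^{2} = \left(169 - 4\right)^{2} = 165^{2} = 27225$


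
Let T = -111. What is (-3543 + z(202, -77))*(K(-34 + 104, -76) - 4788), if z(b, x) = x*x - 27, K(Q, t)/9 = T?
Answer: -13651533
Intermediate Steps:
K(Q, t) = -999 (K(Q, t) = 9*(-111) = -999)
z(b, x) = -27 + x² (z(b, x) = x² - 27 = -27 + x²)
(-3543 + z(202, -77))*(K(-34 + 104, -76) - 4788) = (-3543 + (-27 + (-77)²))*(-999 - 4788) = (-3543 + (-27 + 5929))*(-5787) = (-3543 + 5902)*(-5787) = 2359*(-5787) = -13651533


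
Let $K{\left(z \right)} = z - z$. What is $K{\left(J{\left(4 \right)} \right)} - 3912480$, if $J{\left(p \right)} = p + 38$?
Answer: $-3912480$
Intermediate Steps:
$J{\left(p \right)} = 38 + p$
$K{\left(z \right)} = 0$
$K{\left(J{\left(4 \right)} \right)} - 3912480 = 0 - 3912480 = -3912480$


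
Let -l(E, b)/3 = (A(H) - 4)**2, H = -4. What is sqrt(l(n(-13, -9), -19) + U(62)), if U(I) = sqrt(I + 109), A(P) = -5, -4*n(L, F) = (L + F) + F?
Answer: sqrt(-243 + 3*sqrt(19)) ≈ 15.163*I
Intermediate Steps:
n(L, F) = -F/2 - L/4 (n(L, F) = -((L + F) + F)/4 = -((F + L) + F)/4 = -(L + 2*F)/4 = -F/2 - L/4)
l(E, b) = -243 (l(E, b) = -3*(-5 - 4)**2 = -3*(-9)**2 = -3*81 = -243)
U(I) = sqrt(109 + I)
sqrt(l(n(-13, -9), -19) + U(62)) = sqrt(-243 + sqrt(109 + 62)) = sqrt(-243 + sqrt(171)) = sqrt(-243 + 3*sqrt(19))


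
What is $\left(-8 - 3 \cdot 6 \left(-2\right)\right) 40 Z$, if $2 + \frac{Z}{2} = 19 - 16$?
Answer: $2240$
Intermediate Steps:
$Z = 2$ ($Z = -4 + 2 \left(19 - 16\right) = -4 + 2 \cdot 3 = -4 + 6 = 2$)
$\left(-8 - 3 \cdot 6 \left(-2\right)\right) 40 Z = \left(-8 - 3 \cdot 6 \left(-2\right)\right) 40 \cdot 2 = \left(-8 - 18 \left(-2\right)\right) 40 \cdot 2 = \left(-8 - -36\right) 40 \cdot 2 = \left(-8 + 36\right) 40 \cdot 2 = 28 \cdot 40 \cdot 2 = 1120 \cdot 2 = 2240$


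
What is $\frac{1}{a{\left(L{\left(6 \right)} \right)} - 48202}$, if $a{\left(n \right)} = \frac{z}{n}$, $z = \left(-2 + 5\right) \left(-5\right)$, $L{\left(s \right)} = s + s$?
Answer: $- \frac{4}{192813} \approx -2.0746 \cdot 10^{-5}$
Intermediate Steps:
$L{\left(s \right)} = 2 s$
$z = -15$ ($z = 3 \left(-5\right) = -15$)
$a{\left(n \right)} = - \frac{15}{n}$
$\frac{1}{a{\left(L{\left(6 \right)} \right)} - 48202} = \frac{1}{- \frac{15}{2 \cdot 6} - 48202} = \frac{1}{- \frac{15}{12} - 48202} = \frac{1}{\left(-15\right) \frac{1}{12} - 48202} = \frac{1}{- \frac{5}{4} - 48202} = \frac{1}{- \frac{192813}{4}} = - \frac{4}{192813}$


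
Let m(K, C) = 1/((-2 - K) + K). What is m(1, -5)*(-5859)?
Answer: 5859/2 ≈ 2929.5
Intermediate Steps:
m(K, C) = -1/2 (m(K, C) = 1/(-2) = -1/2)
m(1, -5)*(-5859) = -1/2*(-5859) = 5859/2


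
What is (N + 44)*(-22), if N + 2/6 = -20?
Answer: -1562/3 ≈ -520.67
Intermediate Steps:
N = -61/3 (N = -1/3 - 20 = -61/3 ≈ -20.333)
(N + 44)*(-22) = (-61/3 + 44)*(-22) = (71/3)*(-22) = -1562/3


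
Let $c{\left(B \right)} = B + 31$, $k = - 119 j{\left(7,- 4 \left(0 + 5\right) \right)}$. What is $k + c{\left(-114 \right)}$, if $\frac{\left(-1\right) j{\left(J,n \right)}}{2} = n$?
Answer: $-4843$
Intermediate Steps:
$j{\left(J,n \right)} = - 2 n$
$k = -4760$ ($k = - 119 \left(- 2 \left(- 4 \left(0 + 5\right)\right)\right) = - 119 \left(- 2 \left(\left(-4\right) 5\right)\right) = - 119 \left(\left(-2\right) \left(-20\right)\right) = \left(-119\right) 40 = -4760$)
$c{\left(B \right)} = 31 + B$
$k + c{\left(-114 \right)} = -4760 + \left(31 - 114\right) = -4760 - 83 = -4843$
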